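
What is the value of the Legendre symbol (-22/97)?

First reduce: -22 ≡ 75 (mod 97).
Reciprocity: 75 ≡ 3 and 97 ≡ 1 (mod 4), so (75/97) = +(97/75).
Reduce top mod 75: now compute (22/75).
Pull out 2: since 75 ≡ 3 (mod 8), (2/75) = -1.
Reciprocity: 11 ≡ 3 and 75 ≡ 3 (mod 4), so (11/75) = −(75/11).
Reduce top mod 11: now compute (9/11).
Reciprocity: 9 ≡ 1 and 11 ≡ 3 (mod 4), so (9/11) = +(11/9).
Reduce top mod 9: now compute (2/9).
Pull out 2: since 9 ≡ 1 (mod 8), (2/9) = +1.
Reached (1/9) = 1. Collecting the sign flips along the way, the symbol is +1.

1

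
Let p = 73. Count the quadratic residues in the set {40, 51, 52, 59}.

0

(40/73) = -1 → non-residue.
(51/73) = -1 → non-residue.
(52/73) = -1 → non-residue.
(59/73) = -1 → non-residue.
Total quadratic residues among the 4: 0.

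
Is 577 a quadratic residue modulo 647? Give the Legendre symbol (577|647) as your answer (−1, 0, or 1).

Euler's criterion: (577/647) ≡ 577^323 (mod 647).
577^2 ≡ 371 (mod 647)
577^4 ≡ 477 (mod 647)
577^8 ≡ 432 (mod 647)
577^16 ≡ 288 (mod 647)
577^32 ≡ 128 (mod 647)
577^64 ≡ 209 (mod 647)
577^128 ≡ 332 (mod 647)
577^256 ≡ 234 (mod 647)
577^323 = 577^(256+64+2+1) ≡ 1 (mod 647).
Result is 1, so (577/647) = 1.

1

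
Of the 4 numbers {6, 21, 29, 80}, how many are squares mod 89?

2

(6/89) = -1 → non-residue.
(21/89) = +1 → QR.
(29/89) = -1 → non-residue.
(80/89) = +1 → QR.
Total quadratic residues among the 4: 2.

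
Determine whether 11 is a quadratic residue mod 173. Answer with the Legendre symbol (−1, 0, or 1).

Reciprocity: 11 ≡ 3 and 173 ≡ 1 (mod 4), so (11/173) = +(173/11).
Reduce top mod 11: now compute (8/11).
Pull out 2^3: since 11 ≡ 3 (mod 8), (2/11) = -1, so (2/11)^3 = -1.
Reached (1/11) = 1. Collecting the sign flips along the way, the symbol is -1.

-1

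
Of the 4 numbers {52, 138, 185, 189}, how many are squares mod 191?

(52/191) = +1 → QR.
(138/191) = +1 → QR.
(185/191) = -1 → non-residue.
(189/191) = -1 → non-residue.
Total quadratic residues among the 4: 2.

2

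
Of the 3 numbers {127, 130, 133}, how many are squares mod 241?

1

(127/241) = -1 → non-residue.
(130/241) = -1 → non-residue.
(133/241) = +1 → QR.
Total quadratic residues among the 3: 1.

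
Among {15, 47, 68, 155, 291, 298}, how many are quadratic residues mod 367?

4

(15/367) = +1 → QR.
(47/367) = +1 → QR.
(68/367) = -1 → non-residue.
(155/367) = -1 → non-residue.
(291/367) = +1 → QR.
(298/367) = +1 → QR.
Total quadratic residues among the 6: 4.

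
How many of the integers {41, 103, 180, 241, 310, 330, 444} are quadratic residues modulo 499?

3

(41/499) = -1 → non-residue.
(103/499) = +1 → QR.
(180/499) = +1 → QR.
(241/499) = -1 → non-residue.
(310/499) = -1 → non-residue.
(330/499) = -1 → non-residue.
(444/499) = +1 → QR.
Total quadratic residues among the 7: 3.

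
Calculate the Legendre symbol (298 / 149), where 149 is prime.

0

First reduce: 298 ≡ 0 (mod 149).
Top reduces to 0: gcd > 1, so the symbol is 0.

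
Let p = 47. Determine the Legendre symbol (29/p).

Reciprocity: 29 ≡ 1 and 47 ≡ 3 (mod 4), so (29/47) = +(47/29).
Reduce top mod 29: now compute (18/29).
Pull out 2: since 29 ≡ 5 (mod 8), (2/29) = -1.
Reciprocity: 9 ≡ 1 and 29 ≡ 1 (mod 4), so (9/29) = +(29/9).
Reduce top mod 9: now compute (2/9).
Pull out 2: since 9 ≡ 1 (mod 8), (2/9) = +1.
Reached (1/9) = 1. Collecting the sign flips along the way, the symbol is -1.

-1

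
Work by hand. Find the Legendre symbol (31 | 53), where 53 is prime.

Reciprocity: 31 ≡ 3 and 53 ≡ 1 (mod 4), so (31/53) = +(53/31).
Reduce top mod 31: now compute (22/31).
Pull out 2: since 31 ≡ 7 (mod 8), (2/31) = +1.
Reciprocity: 11 ≡ 3 and 31 ≡ 3 (mod 4), so (11/31) = −(31/11).
Reduce top mod 11: now compute (9/11).
Reciprocity: 9 ≡ 1 and 11 ≡ 3 (mod 4), so (9/11) = +(11/9).
Reduce top mod 9: now compute (2/9).
Pull out 2: since 9 ≡ 1 (mod 8), (2/9) = +1.
Reached (1/9) = 1. Collecting the sign flips along the way, the symbol is -1.

-1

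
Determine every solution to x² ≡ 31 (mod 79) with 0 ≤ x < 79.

Since 79 ≡ 3 (mod 4), a square root of 31 is 31^((79+1)/4) = 31^20 mod 79.
Repeated squaring: 31^2≡13, 31^4≡11, 31^8≡42, 31^16≡26 (mod 79).
31^20 = 31^(16+4) ≡ 49 (mod 79).
Check: 49² = 2401 ≡ 31 (mod 79). The two roots are 30 and 49.

30, 49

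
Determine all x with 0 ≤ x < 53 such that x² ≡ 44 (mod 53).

53 ≡ 1 (mod 4), so we find a root by search.
Trying successive values, 16² = 256 ≡ 44 (mod 53). The other root is 53 − 16 = 37.

16, 37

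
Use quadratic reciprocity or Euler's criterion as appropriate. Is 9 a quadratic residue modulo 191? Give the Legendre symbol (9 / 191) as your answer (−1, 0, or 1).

1

Reciprocity: 9 ≡ 1 and 191 ≡ 3 (mod 4), so (9/191) = +(191/9).
Reduce top mod 9: now compute (2/9).
Pull out 2: since 9 ≡ 1 (mod 8), (2/9) = +1.
Reached (1/9) = 1. Collecting the sign flips along the way, the symbol is +1.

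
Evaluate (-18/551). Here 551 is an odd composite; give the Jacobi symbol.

-1

First reduce: -18 ≡ 533 (mod 551).
Reciprocity: 533 ≡ 1 and 551 ≡ 3 (mod 4), so (533/551) = +(551/533).
Reduce top mod 533: now compute (18/533).
Pull out 2: since 533 ≡ 5 (mod 8), (2/533) = -1.
Reciprocity: 9 ≡ 1 and 533 ≡ 1 (mod 4), so (9/533) = +(533/9).
Reduce top mod 9: now compute (2/9).
Pull out 2: since 9 ≡ 1 (mod 8), (2/9) = +1.
Reached (1/9) = 1. Collecting the sign flips along the way, the symbol is -1.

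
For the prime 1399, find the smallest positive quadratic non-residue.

(2/1399) = +1, so 2 is a residue.
(3/1399) = −1, so 3 is the smallest positive non-residue mod 1399.

3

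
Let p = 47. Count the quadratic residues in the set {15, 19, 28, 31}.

1

(15/47) = -1 → non-residue.
(19/47) = -1 → non-residue.
(28/47) = +1 → QR.
(31/47) = -1 → non-residue.
Total quadratic residues among the 4: 1.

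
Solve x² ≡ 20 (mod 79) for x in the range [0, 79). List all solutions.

Since 79 ≡ 3 (mod 4), a square root of 20 is 20^((79+1)/4) = 20^20 mod 79.
Repeated squaring: 20^2≡5, 20^4≡25, 20^8≡72, 20^16≡49 (mod 79).
20^20 = 20^(16+4) ≡ 40 (mod 79).
Check: 40² = 1600 ≡ 20 (mod 79). The two roots are 39 and 40.

39, 40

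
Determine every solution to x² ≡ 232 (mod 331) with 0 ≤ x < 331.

Since 331 ≡ 3 (mod 4), a square root of 232 is 232^((331+1)/4) = 232^83 mod 331.
Repeated squaring: 232^2≡202, 232^4≡91, 232^8≡6, 232^16≡36, 232^32≡303, 232^64≡122 (mod 331).
232^83 = 232^(64+16+2+1) ≡ 296 (mod 331).
Check: 296² = 87616 ≡ 232 (mod 331). The two roots are 35 and 296.

35, 296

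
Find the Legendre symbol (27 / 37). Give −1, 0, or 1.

1

Reciprocity: 27 ≡ 3 and 37 ≡ 1 (mod 4), so (27/37) = +(37/27).
Reduce top mod 27: now compute (10/27).
Pull out 2: since 27 ≡ 3 (mod 8), (2/27) = -1.
Reciprocity: 5 ≡ 1 and 27 ≡ 3 (mod 4), so (5/27) = +(27/5).
Reduce top mod 5: now compute (2/5).
Pull out 2: since 5 ≡ 5 (mod 8), (2/5) = -1.
Reached (1/5) = 1. Collecting the sign flips along the way, the symbol is +1.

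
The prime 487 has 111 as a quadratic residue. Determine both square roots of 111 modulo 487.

Since 487 ≡ 3 (mod 4), a square root of 111 is 111^((487+1)/4) = 111^122 mod 487.
Repeated squaring: 111^2≡146, 111^4≡375, 111^8≡369, 111^16≡288, 111^32≡154, 111^64≡340 (mod 487).
111^122 = 111^(64+32+16+8+2) ≡ 164 (mod 487).
Check: 164² = 26896 ≡ 111 (mod 487). The two roots are 164 and 323.

164, 323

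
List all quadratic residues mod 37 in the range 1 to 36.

Square k = 1,…,18 (k and 37−k give the same square):
1²=1, 2²=4, 3²=9, 4²=16, 5²=25, 6²=36, 7²≡12, 8²≡27, 9²≡7, 10²≡26, 11²≡10, 12²≡33, 13²≡21, 14²≡11, 15²≡3, 16²≡34, 17²≡30, 18²≡28 (mod 37).
So the quadratic residues mod 37 are {1, 3, 4, 7, 9, 10, 11, 12, 16, 21, 25, 26, 27, 28, 30, 33, 34, 36}.

1 3 4 7 9 10 11 12 16 21 25 26 27 28 30 33 34 36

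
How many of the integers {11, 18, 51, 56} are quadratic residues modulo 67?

(11/67) = -1 → non-residue.
(18/67) = -1 → non-residue.
(51/67) = -1 → non-residue.
(56/67) = +1 → QR.
Total quadratic residues among the 4: 1.

1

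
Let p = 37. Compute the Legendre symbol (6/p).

-1

Pull out 2: since 37 ≡ 5 (mod 8), (2/37) = -1.
Reciprocity: 3 ≡ 3 and 37 ≡ 1 (mod 4), so (3/37) = +(37/3).
Reduce top mod 3: now compute (1/3).
Reached (1/3) = 1. Collecting the sign flips along the way, the symbol is -1.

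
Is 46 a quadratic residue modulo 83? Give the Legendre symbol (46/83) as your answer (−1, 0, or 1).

Pull out 2: since 83 ≡ 3 (mod 8), (2/83) = -1.
Reciprocity: 23 ≡ 3 and 83 ≡ 3 (mod 4), so (23/83) = −(83/23).
Reduce top mod 23: now compute (14/23).
Pull out 2: since 23 ≡ 7 (mod 8), (2/23) = +1.
Reciprocity: 7 ≡ 3 and 23 ≡ 3 (mod 4), so (7/23) = −(23/7).
Reduce top mod 7: now compute (2/7).
Pull out 2: since 7 ≡ 7 (mod 8), (2/7) = +1.
Reached (1/7) = 1. Collecting the sign flips along the way, the symbol is -1.

-1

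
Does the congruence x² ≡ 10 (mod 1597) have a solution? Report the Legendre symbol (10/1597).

1

Pull out 2: since 1597 ≡ 5 (mod 8), (2/1597) = -1.
Reciprocity: 5 ≡ 1 and 1597 ≡ 1 (mod 4), so (5/1597) = +(1597/5).
Reduce top mod 5: now compute (2/5).
Pull out 2: since 5 ≡ 5 (mod 8), (2/5) = -1.
Reached (1/5) = 1. Collecting the sign flips along the way, the symbol is +1.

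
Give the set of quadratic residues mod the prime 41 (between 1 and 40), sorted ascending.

1, 2, 4, 5, 8, 9, 10, 16, 18, 20, 21, 23, 25, 31, 32, 33, 36, 37, 39, 40

Square k = 1,…,20 (k and 41−k give the same square):
1²=1, 2²=4, 3²=9, 4²=16, 5²=25, 6²=36, 7²≡8, 8²≡23, 9²≡40, 10²≡18, 11²≡39, 12²≡21, 13²≡5, 14²≡32, 15²≡20, 16²≡10, 17²≡2, 18²≡37, 19²≡33, 20²≡31 (mod 41).
So the quadratic residues mod 41 are {1, 2, 4, 5, 8, 9, 10, 16, 18, 20, 21, 23, 25, 31, 32, 33, 36, 37, 39, 40}.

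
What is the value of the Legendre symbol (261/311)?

-1

Euler's criterion: (261/311) ≡ 261^155 (mod 311).
261^2 ≡ 12 (mod 311)
261^4 ≡ 144 (mod 311)
261^8 ≡ 210 (mod 311)
261^16 ≡ 249 (mod 311)
261^32 ≡ 112 (mod 311)
261^64 ≡ 104 (mod 311)
261^128 ≡ 242 (mod 311)
261^155 = 261^(128+16+8+2+1) ≡ 310 (mod 311).
Result is 310 ≡ −1, so (261/311) = −1.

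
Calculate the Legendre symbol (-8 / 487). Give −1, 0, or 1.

-1

Euler's criterion: (-8/487) ≡ 479^243 (mod 487).
479^2 ≡ 64 (mod 487)
479^4 ≡ 200 (mod 487)
479^8 ≡ 66 (mod 487)
479^16 ≡ 460 (mod 487)
479^32 ≡ 242 (mod 487)
479^64 ≡ 124 (mod 487)
479^128 ≡ 279 (mod 487)
479^243 = 479^(128+64+32+16+2+1) ≡ 486 (mod 487).
Result is 486 ≡ −1, so (-8/487) = −1.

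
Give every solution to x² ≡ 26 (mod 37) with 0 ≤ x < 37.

10, 27

37 ≡ 1 (mod 4), so we find a root by search.
Trying successive values, 10² = 100 ≡ 26 (mod 37). The other root is 37 − 10 = 27.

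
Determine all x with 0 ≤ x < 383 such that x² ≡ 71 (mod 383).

133, 250

Since 383 ≡ 3 (mod 4), a square root of 71 is 71^((383+1)/4) = 71^96 mod 383.
Repeated squaring: 71^2≡62, 71^4≡14, 71^8≡196, 71^16≡116, 71^32≡51, 71^64≡303 (mod 383).
71^96 = 71^(64+32) ≡ 133 (mod 383).
Check: 133² = 17689 ≡ 71 (mod 383). The two roots are 133 and 250.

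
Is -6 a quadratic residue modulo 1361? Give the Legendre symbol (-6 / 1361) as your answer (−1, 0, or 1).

-1

First reduce: -6 ≡ 1355 (mod 1361).
Reciprocity: 1355 ≡ 3 and 1361 ≡ 1 (mod 4), so (1355/1361) = +(1361/1355).
Reduce top mod 1355: now compute (6/1355).
Pull out 2: since 1355 ≡ 3 (mod 8), (2/1355) = -1.
Reciprocity: 3 ≡ 3 and 1355 ≡ 3 (mod 4), so (3/1355) = −(1355/3).
Reduce top mod 3: now compute (2/3).
Pull out 2: since 3 ≡ 3 (mod 8), (2/3) = -1.
Reached (1/3) = 1. Collecting the sign flips along the way, the symbol is -1.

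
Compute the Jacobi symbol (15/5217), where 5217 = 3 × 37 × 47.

0

Reciprocity: 15 ≡ 3 and 5217 ≡ 1 (mod 4), so (15/5217) = +(5217/15).
Reduce top mod 15: now compute (12/15).
Pull out 2^2: since 15 ≡ 7 (mod 8), (2/15) = +1, so (2/15)^2 = +1.
Reciprocity: 3 ≡ 3 and 15 ≡ 3 (mod 4), so (3/15) = −(15/3).
Reduce top mod 3: now compute (0/3).
Top reduces to 0: gcd > 1, so the symbol is 0.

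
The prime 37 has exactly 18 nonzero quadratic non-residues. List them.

2 5 6 8 13 14 15 17 18 19 20 22 23 24 29 31 32 35

Square k = 1,…,18 (k and 37−k give the same square):
1²=1, 2²=4, 3²=9, 4²=16, 5²=25, 6²=36, 7²≡12, 8²≡27, 9²≡7, 10²≡26, 11²≡10, 12²≡33, 13²≡21, 14²≡11, 15²≡3, 16²≡34, 17²≡30, 18²≡28 (mod 37).
The residues are {1, 3, 4, 7, 9, 10, 11, 12, 16, 21, 25, 26, 27, 28, 30, 33, 34, 36}; the non-residues are the remaining 18 nonzero classes.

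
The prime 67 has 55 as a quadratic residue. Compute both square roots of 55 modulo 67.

Since 67 ≡ 3 (mod 4), a square root of 55 is 55^((67+1)/4) = 55^17 mod 67.
Repeated squaring: 55^2≡10, 55^4≡33, 55^8≡17, 55^16≡21 (mod 67).
55^17 = 55^(16+1) ≡ 16 (mod 67).
Check: 16² = 256 ≡ 55 (mod 67). The two roots are 16 and 51.

16, 51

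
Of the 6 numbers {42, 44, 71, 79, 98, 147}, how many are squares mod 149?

1

(42/149) = +1 → QR.
(44/149) = -1 → non-residue.
(71/149) = -1 → non-residue.
(79/149) = -1 → non-residue.
(98/149) = -1 → non-residue.
(147/149) = -1 → non-residue.
Total quadratic residues among the 6: 1.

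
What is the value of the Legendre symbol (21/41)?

1

Reciprocity: 21 ≡ 1 and 41 ≡ 1 (mod 4), so (21/41) = +(41/21).
Reduce top mod 21: now compute (20/21).
Pull out 2^2: since 21 ≡ 5 (mod 8), (2/21) = -1, so (2/21)^2 = +1.
Reciprocity: 5 ≡ 1 and 21 ≡ 1 (mod 4), so (5/21) = +(21/5).
Reduce top mod 5: now compute (1/5).
Reached (1/5) = 1. Collecting the sign flips along the way, the symbol is +1.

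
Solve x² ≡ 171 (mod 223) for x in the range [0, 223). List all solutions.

Since 223 ≡ 3 (mod 4), a square root of 171 is 171^((223+1)/4) = 171^56 mod 223.
Repeated squaring: 171^2≡28, 171^4≡115, 171^8≡68, 171^16≡164, 171^32≡136 (mod 223).
171^56 = 171^(32+16+8) ≡ 49 (mod 223).
Check: 49² = 2401 ≡ 171 (mod 223). The two roots are 49 and 174.

49, 174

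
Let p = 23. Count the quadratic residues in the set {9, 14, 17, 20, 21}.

(9/23) = +1 → QR.
(14/23) = -1 → non-residue.
(17/23) = -1 → non-residue.
(20/23) = -1 → non-residue.
(21/23) = -1 → non-residue.
Total quadratic residues among the 5: 1.

1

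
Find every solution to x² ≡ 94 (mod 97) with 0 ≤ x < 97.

97 ≡ 1 (mod 4), so we find a root by search.
Trying successive values, 26² = 676 ≡ 94 (mod 97). The other root is 97 − 26 = 71.

26, 71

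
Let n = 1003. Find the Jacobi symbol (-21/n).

-1

First reduce: -21 ≡ 982 (mod 1003).
Pull out 2: since 1003 ≡ 3 (mod 8), (2/1003) = -1.
Reciprocity: 491 ≡ 3 and 1003 ≡ 3 (mod 4), so (491/1003) = −(1003/491).
Reduce top mod 491: now compute (21/491).
Reciprocity: 21 ≡ 1 and 491 ≡ 3 (mod 4), so (21/491) = +(491/21).
Reduce top mod 21: now compute (8/21).
Pull out 2^3: since 21 ≡ 5 (mod 8), (2/21) = -1, so (2/21)^3 = -1.
Reached (1/21) = 1. Collecting the sign flips along the way, the symbol is -1.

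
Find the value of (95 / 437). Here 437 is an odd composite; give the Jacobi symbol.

0

Reciprocity: 95 ≡ 3 and 437 ≡ 1 (mod 4), so (95/437) = +(437/95).
Reduce top mod 95: now compute (57/95).
Reciprocity: 57 ≡ 1 and 95 ≡ 3 (mod 4), so (57/95) = +(95/57).
Reduce top mod 57: now compute (38/57).
Pull out 2: since 57 ≡ 1 (mod 8), (2/57) = +1.
Reciprocity: 19 ≡ 3 and 57 ≡ 1 (mod 4), so (19/57) = +(57/19).
Reduce top mod 19: now compute (0/19).
Top reduces to 0: gcd > 1, so the symbol is 0.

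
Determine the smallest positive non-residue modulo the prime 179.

2

(2/179) = −1, so 2 is the smallest positive non-residue mod 179.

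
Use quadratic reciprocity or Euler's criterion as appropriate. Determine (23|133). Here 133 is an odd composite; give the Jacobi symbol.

Reciprocity: 23 ≡ 3 and 133 ≡ 1 (mod 4), so (23/133) = +(133/23).
Reduce top mod 23: now compute (18/23).
Pull out 2: since 23 ≡ 7 (mod 8), (2/23) = +1.
Reciprocity: 9 ≡ 1 and 23 ≡ 3 (mod 4), so (9/23) = +(23/9).
Reduce top mod 9: now compute (5/9).
Reciprocity: 5 ≡ 1 and 9 ≡ 1 (mod 4), so (5/9) = +(9/5).
Reduce top mod 5: now compute (4/5).
Pull out 2^2: since 5 ≡ 5 (mod 8), (2/5) = -1, so (2/5)^2 = +1.
Reached (1/5) = 1. Collecting the sign flips along the way, the symbol is +1.

1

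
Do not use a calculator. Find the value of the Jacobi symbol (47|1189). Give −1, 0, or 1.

Reciprocity: 47 ≡ 3 and 1189 ≡ 1 (mod 4), so (47/1189) = +(1189/47).
Reduce top mod 47: now compute (14/47).
Pull out 2: since 47 ≡ 7 (mod 8), (2/47) = +1.
Reciprocity: 7 ≡ 3 and 47 ≡ 3 (mod 4), so (7/47) = −(47/7).
Reduce top mod 7: now compute (5/7).
Reciprocity: 5 ≡ 1 and 7 ≡ 3 (mod 4), so (5/7) = +(7/5).
Reduce top mod 5: now compute (2/5).
Pull out 2: since 5 ≡ 5 (mod 8), (2/5) = -1.
Reached (1/5) = 1. Collecting the sign flips along the way, the symbol is +1.

1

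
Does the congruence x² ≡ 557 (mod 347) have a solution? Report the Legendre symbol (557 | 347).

-1

First reduce: 557 ≡ 210 (mod 347).
Pull out 2: since 347 ≡ 3 (mod 8), (2/347) = -1.
Reciprocity: 105 ≡ 1 and 347 ≡ 3 (mod 4), so (105/347) = +(347/105).
Reduce top mod 105: now compute (32/105).
Pull out 2^5: since 105 ≡ 1 (mod 8), (2/105) = +1, so (2/105)^5 = +1.
Reached (1/105) = 1. Collecting the sign flips along the way, the symbol is -1.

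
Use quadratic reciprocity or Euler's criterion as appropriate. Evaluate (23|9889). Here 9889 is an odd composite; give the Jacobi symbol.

-1

Reciprocity: 23 ≡ 3 and 9889 ≡ 1 (mod 4), so (23/9889) = +(9889/23).
Reduce top mod 23: now compute (22/23).
Pull out 2: since 23 ≡ 7 (mod 8), (2/23) = +1.
Reciprocity: 11 ≡ 3 and 23 ≡ 3 (mod 4), so (11/23) = −(23/11).
Reduce top mod 11: now compute (1/11).
Reached (1/11) = 1. Collecting the sign flips along the way, the symbol is -1.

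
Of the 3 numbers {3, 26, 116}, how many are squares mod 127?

(3/127) = -1 → non-residue.
(26/127) = +1 → QR.
(116/127) = -1 → non-residue.
Total quadratic residues among the 3: 1.

1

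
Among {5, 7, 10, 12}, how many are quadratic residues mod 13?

(5/13) = -1 → non-residue.
(7/13) = -1 → non-residue.
(10/13) = +1 → QR.
(12/13) = +1 → QR.
Total quadratic residues among the 4: 2.

2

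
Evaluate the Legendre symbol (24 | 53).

Euler's criterion: (24/53) ≡ 24^26 (mod 53).
24^2 ≡ 46 (mod 53)
24^4 ≡ 49 (mod 53)
24^8 ≡ 16 (mod 53)
24^16 ≡ 44 (mod 53)
24^26 = 24^(16+8+2) ≡ 1 (mod 53).
Result is 1, so (24/53) = 1.

1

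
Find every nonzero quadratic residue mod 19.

Square k = 1,…,9 (k and 19−k give the same square):
1²=1, 2²=4, 3²=9, 4²=16, 5²≡6, 6²≡17, 7²≡11, 8²≡7, 9²≡5 (mod 19).
So the quadratic residues mod 19 are {1, 4, 5, 6, 7, 9, 11, 16, 17}.

1, 4, 5, 6, 7, 9, 11, 16, 17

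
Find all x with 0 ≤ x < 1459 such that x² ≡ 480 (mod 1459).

Since 1459 ≡ 3 (mod 4), a square root of 480 is 480^((1459+1)/4) = 480^365 mod 1459.
Repeated squaring: 480^2≡1337, 480^4≡294, 480^8≡355, 480^16≡551, 480^32≡129, 480^64≡592, 480^128≡304, 480^256≡499 (mod 1459).
480^365 = 480^(256+64+32+8+4+1) ≡ 546 (mod 1459).
Check: 546² = 298116 ≡ 480 (mod 1459). The two roots are 546 and 913.

546, 913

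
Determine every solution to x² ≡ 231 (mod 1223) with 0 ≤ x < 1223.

87, 1136

Since 1223 ≡ 3 (mod 4), a square root of 231 is 231^((1223+1)/4) = 231^306 mod 1223.
Repeated squaring: 231^2≡772, 231^4≡383, 231^8≡1152, 231^16≡149, 231^32≡187, 231^64≡725, 231^128≡958, 231^256≡514 (mod 1223).
231^306 = 231^(256+32+16+2) ≡ 87 (mod 1223).
Check: 87² = 7569 ≡ 231 (mod 1223). The two roots are 87 and 1136.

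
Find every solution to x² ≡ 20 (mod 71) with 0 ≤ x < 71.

Since 71 ≡ 3 (mod 4), a square root of 20 is 20^((71+1)/4) = 20^18 mod 71.
Repeated squaring: 20^2≡45, 20^4≡37, 20^8≡20, 20^16≡45 (mod 71).
20^18 = 20^(16+2) ≡ 37 (mod 71).
Check: 37² = 1369 ≡ 20 (mod 71). The two roots are 34 and 37.

34, 37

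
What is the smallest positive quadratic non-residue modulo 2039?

7

(2/2039) = +1, so 2 is a residue.
(3/2039) = +1, so 3 is a residue.
(4/2039) = +1, so 4 is a residue.
(5/2039) = +1, so 5 is a residue.
(6/2039) = +1, so 6 is a residue.
(7/2039) = −1, so 7 is the smallest positive non-residue mod 2039.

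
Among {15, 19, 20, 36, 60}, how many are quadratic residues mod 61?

5

(15/61) = +1 → QR.
(19/61) = +1 → QR.
(20/61) = +1 → QR.
(36/61) = +1 → QR.
(60/61) = +1 → QR.
Total quadratic residues among the 5: 5.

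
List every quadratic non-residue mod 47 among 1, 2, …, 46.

5,10,11,13,15,19,20,22,23,26,29,30,31,33,35,38,39,40,41,43,44,45,46

Square k = 1,…,23 (k and 47−k give the same square):
1²=1, 2²=4, 3²=9, 4²=16, 5²=25, 6²=36, 7²≡2, 8²≡17, 9²≡34, 10²≡6, 11²≡27, 12²≡3, 13²≡28, 14²≡8, 15²≡37, 16²≡21, 17²≡7, 18²≡42, 19²≡32, 20²≡24, 21²≡18, 22²≡14, 23²≡12 (mod 47).
The residues are {1, 2, 3, 4, 6, 7, 8, 9, 12, 14, 16, 17, 18, 21, 24, 25, 27, 28, 32, 34, 36, 37, 42}; the non-residues are the remaining 23 nonzero classes.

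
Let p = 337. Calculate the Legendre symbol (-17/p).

First reduce: -17 ≡ 320 (mod 337).
Pull out 2^6: since 337 ≡ 1 (mod 8), (2/337) = +1, so (2/337)^6 = +1.
Reciprocity: 5 ≡ 1 and 337 ≡ 1 (mod 4), so (5/337) = +(337/5).
Reduce top mod 5: now compute (2/5).
Pull out 2: since 5 ≡ 5 (mod 8), (2/5) = -1.
Reached (1/5) = 1. Collecting the sign flips along the way, the symbol is -1.

-1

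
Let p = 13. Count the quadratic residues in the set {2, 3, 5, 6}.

1

(2/13) = -1 → non-residue.
(3/13) = +1 → QR.
(5/13) = -1 → non-residue.
(6/13) = -1 → non-residue.
Total quadratic residues among the 4: 1.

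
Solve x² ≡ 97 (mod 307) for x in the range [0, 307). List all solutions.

149, 158

Since 307 ≡ 3 (mod 4), a square root of 97 is 97^((307+1)/4) = 97^77 mod 307.
Repeated squaring: 97^2≡199, 97^4≡305, 97^8≡4, 97^16≡16, 97^32≡256, 97^64≡145 (mod 307).
97^77 = 97^(64+8+4+1) ≡ 149 (mod 307).
Check: 149² = 22201 ≡ 97 (mod 307). The two roots are 149 and 158.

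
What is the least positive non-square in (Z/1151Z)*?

13

(2/1151) = +1, so 2 is a residue.
(3/1151) = +1, so 3 is a residue.
(4/1151) = +1, so 4 is a residue.
(5/1151) = +1, so 5 is a residue.
(6/1151) = +1, so 6 is a residue.
(7/1151) = +1, so 7 is a residue.
(8/1151) = +1, so 8 is a residue.
(9/1151) = +1, so 9 is a residue.
(10/1151) = +1, so 10 is a residue.
(11/1151) = +1, so 11 is a residue.
(12/1151) = +1, so 12 is a residue.
(13/1151) = −1, so 13 is the smallest positive non-residue mod 1151.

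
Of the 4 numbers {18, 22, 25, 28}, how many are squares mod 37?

2

(18/37) = -1 → non-residue.
(22/37) = -1 → non-residue.
(25/37) = +1 → QR.
(28/37) = +1 → QR.
Total quadratic residues among the 4: 2.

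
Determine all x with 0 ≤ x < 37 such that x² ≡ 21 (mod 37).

37 ≡ 1 (mod 4), so we find a root by search.
Trying successive values, 13² = 169 ≡ 21 (mod 37). The other root is 37 − 13 = 24.

13, 24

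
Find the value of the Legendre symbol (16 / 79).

1

Euler's criterion: (16/79) ≡ 16^39 (mod 79).
16^2 ≡ 19 (mod 79)
16^4 ≡ 45 (mod 79)
16^8 ≡ 50 (mod 79)
16^16 ≡ 51 (mod 79)
16^32 ≡ 73 (mod 79)
16^39 = 16^(32+4+2+1) ≡ 1 (mod 79).
Result is 1, so (16/79) = 1.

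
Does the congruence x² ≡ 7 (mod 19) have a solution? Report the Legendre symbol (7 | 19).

Reciprocity: 7 ≡ 3 and 19 ≡ 3 (mod 4), so (7/19) = −(19/7).
Reduce top mod 7: now compute (5/7).
Reciprocity: 5 ≡ 1 and 7 ≡ 3 (mod 4), so (5/7) = +(7/5).
Reduce top mod 5: now compute (2/5).
Pull out 2: since 5 ≡ 5 (mod 8), (2/5) = -1.
Reached (1/5) = 1. Collecting the sign flips along the way, the symbol is +1.

1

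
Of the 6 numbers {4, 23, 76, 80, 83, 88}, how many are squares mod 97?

2

(4/97) = +1 → QR.
(23/97) = -1 → non-residue.
(76/97) = -1 → non-residue.
(80/97) = -1 → non-residue.
(83/97) = -1 → non-residue.
(88/97) = +1 → QR.
Total quadratic residues among the 6: 2.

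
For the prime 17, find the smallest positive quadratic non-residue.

(2/17) = +1, so 2 is a residue.
(3/17) = −1, so 3 is the smallest positive non-residue mod 17.

3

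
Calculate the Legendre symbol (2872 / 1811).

1

First reduce: 2872 ≡ 1061 (mod 1811).
Reciprocity: 1061 ≡ 1 and 1811 ≡ 3 (mod 4), so (1061/1811) = +(1811/1061).
Reduce top mod 1061: now compute (750/1061).
Pull out 2: since 1061 ≡ 5 (mod 8), (2/1061) = -1.
Reciprocity: 375 ≡ 3 and 1061 ≡ 1 (mod 4), so (375/1061) = +(1061/375).
Reduce top mod 375: now compute (311/375).
Reciprocity: 311 ≡ 3 and 375 ≡ 3 (mod 4), so (311/375) = −(375/311).
Reduce top mod 311: now compute (64/311).
Pull out 2^6: since 311 ≡ 7 (mod 8), (2/311) = +1, so (2/311)^6 = +1.
Reached (1/311) = 1. Collecting the sign flips along the way, the symbol is +1.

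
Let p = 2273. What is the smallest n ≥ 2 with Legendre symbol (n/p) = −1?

(2/2273) = +1, so 2 is a residue.
(3/2273) = −1, so 3 is the smallest positive non-residue mod 2273.

3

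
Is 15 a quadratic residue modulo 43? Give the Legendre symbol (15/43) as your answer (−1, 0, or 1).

1

Reciprocity: 15 ≡ 3 and 43 ≡ 3 (mod 4), so (15/43) = −(43/15).
Reduce top mod 15: now compute (13/15).
Reciprocity: 13 ≡ 1 and 15 ≡ 3 (mod 4), so (13/15) = +(15/13).
Reduce top mod 13: now compute (2/13).
Pull out 2: since 13 ≡ 5 (mod 8), (2/13) = -1.
Reached (1/13) = 1. Collecting the sign flips along the way, the symbol is +1.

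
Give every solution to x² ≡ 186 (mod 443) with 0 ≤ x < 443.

Since 443 ≡ 3 (mod 4), a square root of 186 is 186^((443+1)/4) = 186^111 mod 443.
Repeated squaring: 186^2≡42, 186^4≡435, 186^8≡64, 186^16≡109, 186^32≡363, 186^64≡198 (mod 443).
186^111 = 186^(64+32+8+4+2+1) ≡ 49 (mod 443).
Check: 49² = 2401 ≡ 186 (mod 443). The two roots are 49 and 394.

49, 394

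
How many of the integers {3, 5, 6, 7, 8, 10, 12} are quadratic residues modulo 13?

3

(3/13) = +1 → QR.
(5/13) = -1 → non-residue.
(6/13) = -1 → non-residue.
(7/13) = -1 → non-residue.
(8/13) = -1 → non-residue.
(10/13) = +1 → QR.
(12/13) = +1 → QR.
Total quadratic residues among the 7: 3.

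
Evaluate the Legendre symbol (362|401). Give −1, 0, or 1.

Pull out 2: since 401 ≡ 1 (mod 8), (2/401) = +1.
Reciprocity: 181 ≡ 1 and 401 ≡ 1 (mod 4), so (181/401) = +(401/181).
Reduce top mod 181: now compute (39/181).
Reciprocity: 39 ≡ 3 and 181 ≡ 1 (mod 4), so (39/181) = +(181/39).
Reduce top mod 39: now compute (25/39).
Reciprocity: 25 ≡ 1 and 39 ≡ 3 (mod 4), so (25/39) = +(39/25).
Reduce top mod 25: now compute (14/25).
Pull out 2: since 25 ≡ 1 (mod 8), (2/25) = +1.
Reciprocity: 7 ≡ 3 and 25 ≡ 1 (mod 4), so (7/25) = +(25/7).
Reduce top mod 7: now compute (4/7).
Pull out 2^2: since 7 ≡ 7 (mod 8), (2/7) = +1, so (2/7)^2 = +1.
Reached (1/7) = 1. Collecting the sign flips along the way, the symbol is +1.

1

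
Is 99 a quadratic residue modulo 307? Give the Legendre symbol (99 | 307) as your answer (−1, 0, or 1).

Reciprocity: 99 ≡ 3 and 307 ≡ 3 (mod 4), so (99/307) = −(307/99).
Reduce top mod 99: now compute (10/99).
Pull out 2: since 99 ≡ 3 (mod 8), (2/99) = -1.
Reciprocity: 5 ≡ 1 and 99 ≡ 3 (mod 4), so (5/99) = +(99/5).
Reduce top mod 5: now compute (4/5).
Pull out 2^2: since 5 ≡ 5 (mod 8), (2/5) = -1, so (2/5)^2 = +1.
Reached (1/5) = 1. Collecting the sign flips along the way, the symbol is +1.

1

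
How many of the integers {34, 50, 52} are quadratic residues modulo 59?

0

(34/59) = -1 → non-residue.
(50/59) = -1 → non-residue.
(52/59) = -1 → non-residue.
Total quadratic residues among the 3: 0.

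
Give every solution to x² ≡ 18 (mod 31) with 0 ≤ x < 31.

Since 31 ≡ 3 (mod 4), a square root of 18 is 18^((31+1)/4) = 18^8 mod 31.
Repeated squaring: 18^2≡14, 18^4≡10, 18^8≡7 (mod 31).
18^8 = 18^(8) ≡ 7 (mod 31).
Check: 7² = 49 ≡ 18 (mod 31). The two roots are 7 and 24.

7, 24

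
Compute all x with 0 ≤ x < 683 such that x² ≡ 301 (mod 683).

288, 395

Since 683 ≡ 3 (mod 4), a square root of 301 is 301^((683+1)/4) = 301^171 mod 683.
Repeated squaring: 301^2≡445, 301^4≡638, 301^8≡659, 301^16≡576, 301^32≡521, 301^64≡290, 301^128≡91 (mod 683).
301^171 = 301^(128+32+8+2+1) ≡ 395 (mod 683).
Check: 395² = 156025 ≡ 301 (mod 683). The two roots are 288 and 395.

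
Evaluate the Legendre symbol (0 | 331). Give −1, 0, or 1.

Top reduces to 0: gcd > 1, so the symbol is 0.

0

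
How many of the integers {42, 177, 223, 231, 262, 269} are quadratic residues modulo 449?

(42/449) = -1 → non-residue.
(177/449) = -1 → non-residue.
(223/449) = -1 → non-residue.
(231/449) = -1 → non-residue.
(262/449) = -1 → non-residue.
(269/449) = +1 → QR.
Total quadratic residues among the 6: 1.

1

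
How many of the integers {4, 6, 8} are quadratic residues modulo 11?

(4/11) = +1 → QR.
(6/11) = -1 → non-residue.
(8/11) = -1 → non-residue.
Total quadratic residues among the 3: 1.

1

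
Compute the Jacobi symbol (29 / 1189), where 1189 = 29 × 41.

0

Reciprocity: 29 ≡ 1 and 1189 ≡ 1 (mod 4), so (29/1189) = +(1189/29).
Reduce top mod 29: now compute (0/29).
Top reduces to 0: gcd > 1, so the symbol is 0.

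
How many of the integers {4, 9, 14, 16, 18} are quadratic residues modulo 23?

4

(4/23) = +1 → QR.
(9/23) = +1 → QR.
(14/23) = -1 → non-residue.
(16/23) = +1 → QR.
(18/23) = +1 → QR.
Total quadratic residues among the 5: 4.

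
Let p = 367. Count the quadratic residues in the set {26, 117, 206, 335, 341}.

2

(26/367) = +1 → QR.
(117/367) = +1 → QR.
(206/367) = -1 → non-residue.
(335/367) = -1 → non-residue.
(341/367) = -1 → non-residue.
Total quadratic residues among the 5: 2.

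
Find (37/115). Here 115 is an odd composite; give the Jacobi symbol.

Reciprocity: 37 ≡ 1 and 115 ≡ 3 (mod 4), so (37/115) = +(115/37).
Reduce top mod 37: now compute (4/37).
Pull out 2^2: since 37 ≡ 5 (mod 8), (2/37) = -1, so (2/37)^2 = +1.
Reached (1/37) = 1. Collecting the sign flips along the way, the symbol is +1.

1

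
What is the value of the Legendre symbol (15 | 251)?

1

Reciprocity: 15 ≡ 3 and 251 ≡ 3 (mod 4), so (15/251) = −(251/15).
Reduce top mod 15: now compute (11/15).
Reciprocity: 11 ≡ 3 and 15 ≡ 3 (mod 4), so (11/15) = −(15/11).
Reduce top mod 11: now compute (4/11).
Pull out 2^2: since 11 ≡ 3 (mod 8), (2/11) = -1, so (2/11)^2 = +1.
Reached (1/11) = 1. Collecting the sign flips along the way, the symbol is +1.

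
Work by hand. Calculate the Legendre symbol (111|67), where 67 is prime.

-1

First reduce: 111 ≡ 44 (mod 67).
Pull out 2^2: since 67 ≡ 3 (mod 8), (2/67) = -1, so (2/67)^2 = +1.
Reciprocity: 11 ≡ 3 and 67 ≡ 3 (mod 4), so (11/67) = −(67/11).
Reduce top mod 11: now compute (1/11).
Reached (1/11) = 1. Collecting the sign flips along the way, the symbol is -1.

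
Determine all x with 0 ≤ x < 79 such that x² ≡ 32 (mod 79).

Since 79 ≡ 3 (mod 4), a square root of 32 is 32^((79+1)/4) = 32^20 mod 79.
Repeated squaring: 32^2≡76, 32^4≡9, 32^8≡2, 32^16≡4 (mod 79).
32^20 = 32^(16+4) ≡ 36 (mod 79).
Check: 36² = 1296 ≡ 32 (mod 79). The two roots are 36 and 43.

36, 43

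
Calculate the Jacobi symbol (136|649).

Pull out 2^3: since 649 ≡ 1 (mod 8), (2/649) = +1, so (2/649)^3 = +1.
Reciprocity: 17 ≡ 1 and 649 ≡ 1 (mod 4), so (17/649) = +(649/17).
Reduce top mod 17: now compute (3/17).
Reciprocity: 3 ≡ 3 and 17 ≡ 1 (mod 4), so (3/17) = +(17/3).
Reduce top mod 3: now compute (2/3).
Pull out 2: since 3 ≡ 3 (mod 8), (2/3) = -1.
Reached (1/3) = 1. Collecting the sign flips along the way, the symbol is -1.

-1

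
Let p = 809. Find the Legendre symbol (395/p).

Reciprocity: 395 ≡ 3 and 809 ≡ 1 (mod 4), so (395/809) = +(809/395).
Reduce top mod 395: now compute (19/395).
Reciprocity: 19 ≡ 3 and 395 ≡ 3 (mod 4), so (19/395) = −(395/19).
Reduce top mod 19: now compute (15/19).
Reciprocity: 15 ≡ 3 and 19 ≡ 3 (mod 4), so (15/19) = −(19/15).
Reduce top mod 15: now compute (4/15).
Pull out 2^2: since 15 ≡ 7 (mod 8), (2/15) = +1, so (2/15)^2 = +1.
Reached (1/15) = 1. Collecting the sign flips along the way, the symbol is +1.

1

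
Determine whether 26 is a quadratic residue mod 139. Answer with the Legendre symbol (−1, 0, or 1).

Pull out 2: since 139 ≡ 3 (mod 8), (2/139) = -1.
Reciprocity: 13 ≡ 1 and 139 ≡ 3 (mod 4), so (13/139) = +(139/13).
Reduce top mod 13: now compute (9/13).
Reciprocity: 9 ≡ 1 and 13 ≡ 1 (mod 4), so (9/13) = +(13/9).
Reduce top mod 9: now compute (4/9).
Pull out 2^2: since 9 ≡ 1 (mod 8), (2/9) = +1, so (2/9)^2 = +1.
Reached (1/9) = 1. Collecting the sign flips along the way, the symbol is -1.

-1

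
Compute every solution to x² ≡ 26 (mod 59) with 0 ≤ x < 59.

12, 47

Since 59 ≡ 3 (mod 4), a square root of 26 is 26^((59+1)/4) = 26^15 mod 59.
Repeated squaring: 26^2≡27, 26^4≡21, 26^8≡28 (mod 59).
26^15 = 26^(8+4+2+1) ≡ 12 (mod 59).
Check: 12² = 144 ≡ 26 (mod 59). The two roots are 12 and 47.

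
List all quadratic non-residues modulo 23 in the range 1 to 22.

Square k = 1,…,11 (k and 23−k give the same square):
1²=1, 2²=4, 3²=9, 4²=16, 5²≡2, 6²≡13, 7²≡3, 8²≡18, 9²≡12, 10²≡8, 11²≡6 (mod 23).
The residues are {1, 2, 3, 4, 6, 8, 9, 12, 13, 16, 18}; the non-residues are the remaining 11 nonzero classes.

5 7 10 11 14 15 17 19 20 21 22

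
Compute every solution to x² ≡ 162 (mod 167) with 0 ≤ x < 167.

50, 117

Since 167 ≡ 3 (mod 4), a square root of 162 is 162^((167+1)/4) = 162^42 mod 167.
Repeated squaring: 162^2≡25, 162^4≡124, 162^8≡12, 162^16≡144, 162^32≡28 (mod 167).
162^42 = 162^(32+8+2) ≡ 50 (mod 167).
Check: 50² = 2500 ≡ 162 (mod 167). The two roots are 50 and 117.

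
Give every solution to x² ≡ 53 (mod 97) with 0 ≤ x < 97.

97 ≡ 1 (mod 4), so we find a root by search.
Trying successive values, 21² = 441 ≡ 53 (mod 97). The other root is 97 − 21 = 76.

21, 76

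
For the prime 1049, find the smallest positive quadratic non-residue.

(2/1049) = +1, so 2 is a residue.
(3/1049) = −1, so 3 is the smallest positive non-residue mod 1049.

3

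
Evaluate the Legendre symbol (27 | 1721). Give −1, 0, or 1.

-1

Reciprocity: 27 ≡ 3 and 1721 ≡ 1 (mod 4), so (27/1721) = +(1721/27).
Reduce top mod 27: now compute (20/27).
Pull out 2^2: since 27 ≡ 3 (mod 8), (2/27) = -1, so (2/27)^2 = +1.
Reciprocity: 5 ≡ 1 and 27 ≡ 3 (mod 4), so (5/27) = +(27/5).
Reduce top mod 5: now compute (2/5).
Pull out 2: since 5 ≡ 5 (mod 8), (2/5) = -1.
Reached (1/5) = 1. Collecting the sign flips along the way, the symbol is -1.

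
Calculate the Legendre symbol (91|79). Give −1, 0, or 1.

Euler's criterion: (91/79) ≡ 12^39 (mod 79).
12^2 ≡ 65 (mod 79)
12^4 ≡ 38 (mod 79)
12^8 ≡ 22 (mod 79)
12^16 ≡ 10 (mod 79)
12^32 ≡ 21 (mod 79)
12^39 = 12^(32+4+2+1) ≡ 78 (mod 79).
Result is 78 ≡ −1, so (91/79) = −1.

-1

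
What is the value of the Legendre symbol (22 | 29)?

Euler's criterion: (22/29) ≡ 22^14 (mod 29).
22^2 ≡ 20 (mod 29)
22^4 ≡ 23 (mod 29)
22^8 ≡ 7 (mod 29)
22^14 = 22^(8+4+2) ≡ 1 (mod 29).
Result is 1, so (22/29) = 1.

1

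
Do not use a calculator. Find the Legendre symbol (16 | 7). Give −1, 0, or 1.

Euler's criterion: (16/7) ≡ 2^3 (mod 7).
2^2 ≡ 4 (mod 7)
2^3 = 2^(2+1) ≡ 1 (mod 7).
Result is 1, so (16/7) = 1.

1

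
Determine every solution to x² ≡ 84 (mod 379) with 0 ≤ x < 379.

Since 379 ≡ 3 (mod 4), a square root of 84 is 84^((379+1)/4) = 84^95 mod 379.
Repeated squaring: 84^2≡234, 84^4≡180, 84^8≡185, 84^16≡115, 84^32≡339, 84^64≡84 (mod 379).
84^95 = 84^(64+16+8+4+2+1) ≡ 339 (mod 379).
Check: 339² = 114921 ≡ 84 (mod 379). The two roots are 40 and 339.

40, 339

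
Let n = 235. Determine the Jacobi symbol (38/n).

Pull out 2: since 235 ≡ 3 (mod 8), (2/235) = -1.
Reciprocity: 19 ≡ 3 and 235 ≡ 3 (mod 4), so (19/235) = −(235/19).
Reduce top mod 19: now compute (7/19).
Reciprocity: 7 ≡ 3 and 19 ≡ 3 (mod 4), so (7/19) = −(19/7).
Reduce top mod 7: now compute (5/7).
Reciprocity: 5 ≡ 1 and 7 ≡ 3 (mod 4), so (5/7) = +(7/5).
Reduce top mod 5: now compute (2/5).
Pull out 2: since 5 ≡ 5 (mod 8), (2/5) = -1.
Reached (1/5) = 1. Collecting the sign flips along the way, the symbol is +1.

1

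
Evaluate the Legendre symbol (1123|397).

Euler's criterion: (1123/397) ≡ 329^198 (mod 397).
329^2 ≡ 257 (mod 397)
329^4 ≡ 147 (mod 397)
329^8 ≡ 171 (mod 397)
329^16 ≡ 260 (mod 397)
329^32 ≡ 110 (mod 397)
329^64 ≡ 190 (mod 397)
329^128 ≡ 370 (mod 397)
329^198 = 329^(128+64+4+2) ≡ 396 (mod 397).
Result is 396 ≡ −1, so (1123/397) = −1.

-1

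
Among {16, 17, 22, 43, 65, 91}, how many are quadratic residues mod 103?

3

(16/103) = +1 → QR.
(17/103) = +1 → QR.
(22/103) = -1 → non-residue.
(43/103) = -1 → non-residue.
(65/103) = -1 → non-residue.
(91/103) = +1 → QR.
Total quadratic residues among the 6: 3.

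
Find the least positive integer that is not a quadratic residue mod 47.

(2/47) = +1, so 2 is a residue.
(3/47) = +1, so 3 is a residue.
(4/47) = +1, so 4 is a residue.
(5/47) = −1, so 5 is the smallest positive non-residue mod 47.

5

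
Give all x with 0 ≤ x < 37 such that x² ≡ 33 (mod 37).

37 ≡ 1 (mod 4), so we find a root by search.
Trying successive values, 12² = 144 ≡ 33 (mod 37). The other root is 37 − 12 = 25.

12, 25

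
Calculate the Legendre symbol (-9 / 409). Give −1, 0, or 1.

1

Euler's criterion: (-9/409) ≡ 400^204 (mod 409).
400^2 ≡ 81 (mod 409)
400^4 ≡ 17 (mod 409)
400^8 ≡ 289 (mod 409)
400^16 ≡ 85 (mod 409)
400^32 ≡ 272 (mod 409)
400^64 ≡ 364 (mod 409)
400^128 ≡ 389 (mod 409)
400^204 = 400^(128+64+8+4) ≡ 1 (mod 409).
Result is 1, so (-9/409) = 1.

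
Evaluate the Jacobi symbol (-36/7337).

1

First reduce: -36 ≡ 7301 (mod 7337).
Reciprocity: 7301 ≡ 1 and 7337 ≡ 1 (mod 4), so (7301/7337) = +(7337/7301).
Reduce top mod 7301: now compute (36/7301).
Pull out 2^2: since 7301 ≡ 5 (mod 8), (2/7301) = -1, so (2/7301)^2 = +1.
Reciprocity: 9 ≡ 1 and 7301 ≡ 1 (mod 4), so (9/7301) = +(7301/9).
Reduce top mod 9: now compute (2/9).
Pull out 2: since 9 ≡ 1 (mod 8), (2/9) = +1.
Reached (1/9) = 1. Collecting the sign flips along the way, the symbol is +1.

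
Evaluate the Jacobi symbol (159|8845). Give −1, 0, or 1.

1

Reciprocity: 159 ≡ 3 and 8845 ≡ 1 (mod 4), so (159/8845) = +(8845/159).
Reduce top mod 159: now compute (100/159).
Pull out 2^2: since 159 ≡ 7 (mod 8), (2/159) = +1, so (2/159)^2 = +1.
Reciprocity: 25 ≡ 1 and 159 ≡ 3 (mod 4), so (25/159) = +(159/25).
Reduce top mod 25: now compute (9/25).
Reciprocity: 9 ≡ 1 and 25 ≡ 1 (mod 4), so (9/25) = +(25/9).
Reduce top mod 9: now compute (7/9).
Reciprocity: 7 ≡ 3 and 9 ≡ 1 (mod 4), so (7/9) = +(9/7).
Reduce top mod 7: now compute (2/7).
Pull out 2: since 7 ≡ 7 (mod 8), (2/7) = +1.
Reached (1/7) = 1. Collecting the sign flips along the way, the symbol is +1.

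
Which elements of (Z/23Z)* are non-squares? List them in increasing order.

Square k = 1,…,11 (k and 23−k give the same square):
1²=1, 2²=4, 3²=9, 4²=16, 5²≡2, 6²≡13, 7²≡3, 8²≡18, 9²≡12, 10²≡8, 11²≡6 (mod 23).
The residues are {1, 2, 3, 4, 6, 8, 9, 12, 13, 16, 18}; the non-residues are the remaining 11 nonzero classes.

5,7,10,11,14,15,17,19,20,21,22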